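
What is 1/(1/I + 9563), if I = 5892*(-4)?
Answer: 23568/225380783 ≈ 0.00010457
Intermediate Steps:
I = -23568
1/(1/I + 9563) = 1/(1/(-23568) + 9563) = 1/(-1/23568 + 9563) = 1/(225380783/23568) = 23568/225380783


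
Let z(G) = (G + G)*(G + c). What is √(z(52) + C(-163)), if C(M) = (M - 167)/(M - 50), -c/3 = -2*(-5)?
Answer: 3*√1282402/71 ≈ 47.849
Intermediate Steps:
c = -30 (c = -(-6)*(-5) = -3*10 = -30)
C(M) = (-167 + M)/(-50 + M)
z(G) = 2*G*(-30 + G) (z(G) = (G + G)*(G - 30) = (2*G)*(-30 + G) = 2*G*(-30 + G))
√(z(52) + C(-163)) = √(2*52*(-30 + 52) + (-167 - 163)/(-50 - 163)) = √(2*52*22 - 330/(-213)) = √(2288 - 1/213*(-330)) = √(2288 + 110/71) = √(162558/71) = 3*√1282402/71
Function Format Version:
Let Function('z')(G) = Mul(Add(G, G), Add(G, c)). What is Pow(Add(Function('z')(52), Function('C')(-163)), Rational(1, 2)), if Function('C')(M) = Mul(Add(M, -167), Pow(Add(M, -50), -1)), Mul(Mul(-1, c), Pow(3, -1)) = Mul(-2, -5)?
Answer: Mul(Rational(3, 71), Pow(1282402, Rational(1, 2))) ≈ 47.849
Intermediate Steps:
c = -30 (c = Mul(-3, Mul(-2, -5)) = Mul(-3, 10) = -30)
Function('C')(M) = Mul(Pow(Add(-50, M), -1), Add(-167, M)) (Function('C')(M) = Mul(Add(-167, M), Pow(Add(-50, M), -1)) = Mul(Pow(Add(-50, M), -1), Add(-167, M)))
Function('z')(G) = Mul(2, G, Add(-30, G)) (Function('z')(G) = Mul(Add(G, G), Add(G, -30)) = Mul(Mul(2, G), Add(-30, G)) = Mul(2, G, Add(-30, G)))
Pow(Add(Function('z')(52), Function('C')(-163)), Rational(1, 2)) = Pow(Add(Mul(2, 52, Add(-30, 52)), Mul(Pow(Add(-50, -163), -1), Add(-167, -163))), Rational(1, 2)) = Pow(Add(Mul(2, 52, 22), Mul(Pow(-213, -1), -330)), Rational(1, 2)) = Pow(Add(2288, Mul(Rational(-1, 213), -330)), Rational(1, 2)) = Pow(Add(2288, Rational(110, 71)), Rational(1, 2)) = Pow(Rational(162558, 71), Rational(1, 2)) = Mul(Rational(3, 71), Pow(1282402, Rational(1, 2)))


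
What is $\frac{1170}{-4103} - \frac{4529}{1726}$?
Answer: $- \frac{20601907}{7081778} \approx -2.9091$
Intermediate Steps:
$\frac{1170}{-4103} - \frac{4529}{1726} = 1170 \left(- \frac{1}{4103}\right) - \frac{4529}{1726} = - \frac{1170}{4103} - \frac{4529}{1726} = - \frac{20601907}{7081778}$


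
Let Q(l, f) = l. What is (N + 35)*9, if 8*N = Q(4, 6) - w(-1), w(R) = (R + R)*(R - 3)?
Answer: 621/2 ≈ 310.50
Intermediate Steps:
w(R) = 2*R*(-3 + R) (w(R) = (2*R)*(-3 + R) = 2*R*(-3 + R))
N = -½ (N = (4 - 2*(-1)*(-3 - 1))/8 = (4 - 2*(-1)*(-4))/8 = (4 - 1*8)/8 = (4 - 8)/8 = (⅛)*(-4) = -½ ≈ -0.50000)
(N + 35)*9 = (-½ + 35)*9 = (69/2)*9 = 621/2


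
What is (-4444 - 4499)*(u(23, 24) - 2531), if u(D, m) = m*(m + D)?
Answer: 12547029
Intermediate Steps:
u(D, m) = m*(D + m)
(-4444 - 4499)*(u(23, 24) - 2531) = (-4444 - 4499)*(24*(23 + 24) - 2531) = -8943*(24*47 - 2531) = -8943*(1128 - 2531) = -8943*(-1403) = 12547029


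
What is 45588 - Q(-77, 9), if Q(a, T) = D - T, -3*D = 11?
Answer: 136802/3 ≈ 45601.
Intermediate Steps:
D = -11/3 (D = -⅓*11 = -11/3 ≈ -3.6667)
Q(a, T) = -11/3 - T
45588 - Q(-77, 9) = 45588 - (-11/3 - 1*9) = 45588 - (-11/3 - 9) = 45588 - 1*(-38/3) = 45588 + 38/3 = 136802/3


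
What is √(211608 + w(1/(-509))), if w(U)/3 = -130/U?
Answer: √410118 ≈ 640.40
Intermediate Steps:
w(U) = -390/U (w(U) = 3*(-130/U) = -390/U)
√(211608 + w(1/(-509))) = √(211608 - 390/(1/(-509))) = √(211608 - 390/(-1/509)) = √(211608 - 390*(-509)) = √(211608 + 198510) = √410118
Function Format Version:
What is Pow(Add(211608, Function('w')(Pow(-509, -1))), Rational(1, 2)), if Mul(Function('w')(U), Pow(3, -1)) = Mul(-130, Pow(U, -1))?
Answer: Pow(410118, Rational(1, 2)) ≈ 640.40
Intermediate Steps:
Function('w')(U) = Mul(-390, Pow(U, -1)) (Function('w')(U) = Mul(3, Mul(-130, Pow(U, -1))) = Mul(-390, Pow(U, -1)))
Pow(Add(211608, Function('w')(Pow(-509, -1))), Rational(1, 2)) = Pow(Add(211608, Mul(-390, Pow(Pow(-509, -1), -1))), Rational(1, 2)) = Pow(Add(211608, Mul(-390, Pow(Rational(-1, 509), -1))), Rational(1, 2)) = Pow(Add(211608, Mul(-390, -509)), Rational(1, 2)) = Pow(Add(211608, 198510), Rational(1, 2)) = Pow(410118, Rational(1, 2))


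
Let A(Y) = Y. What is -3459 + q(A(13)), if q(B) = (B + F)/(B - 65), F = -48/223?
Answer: -40113415/11596 ≈ -3459.2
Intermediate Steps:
F = -48/223 (F = -48*1/223 = -48/223 ≈ -0.21525)
q(B) = (-48/223 + B)/(-65 + B) (q(B) = (B - 48/223)/(B - 65) = (-48/223 + B)/(-65 + B))
-3459 + q(A(13)) = -3459 + (-48/223 + 13)/(-65 + 13) = -3459 + (2851/223)/(-52) = -3459 - 1/52*2851/223 = -3459 - 2851/11596 = -40113415/11596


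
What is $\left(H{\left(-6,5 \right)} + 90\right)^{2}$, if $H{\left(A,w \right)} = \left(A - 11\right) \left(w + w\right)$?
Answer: $6400$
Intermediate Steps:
$H{\left(A,w \right)} = 2 w \left(-11 + A\right)$ ($H{\left(A,w \right)} = \left(-11 + A\right) 2 w = 2 w \left(-11 + A\right)$)
$\left(H{\left(-6,5 \right)} + 90\right)^{2} = \left(2 \cdot 5 \left(-11 - 6\right) + 90\right)^{2} = \left(2 \cdot 5 \left(-17\right) + 90\right)^{2} = \left(-170 + 90\right)^{2} = \left(-80\right)^{2} = 6400$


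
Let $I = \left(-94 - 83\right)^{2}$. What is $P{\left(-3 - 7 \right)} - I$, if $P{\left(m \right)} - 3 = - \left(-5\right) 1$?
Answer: $-31321$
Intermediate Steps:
$I = 31329$ ($I = \left(-177\right)^{2} = 31329$)
$P{\left(m \right)} = 8$ ($P{\left(m \right)} = 3 - \left(-5\right) 1 = 3 - -5 = 3 + 5 = 8$)
$P{\left(-3 - 7 \right)} - I = 8 - 31329 = -31321$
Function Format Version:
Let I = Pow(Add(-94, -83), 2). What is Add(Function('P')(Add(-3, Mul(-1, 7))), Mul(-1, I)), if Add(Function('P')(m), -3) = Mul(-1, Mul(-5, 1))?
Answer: -31321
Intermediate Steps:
I = 31329 (I = Pow(-177, 2) = 31329)
Function('P')(m) = 8 (Function('P')(m) = Add(3, Mul(-1, Mul(-5, 1))) = Add(3, Mul(-1, -5)) = Add(3, 5) = 8)
Add(Function('P')(Add(-3, Mul(-1, 7))), Mul(-1, I)) = Add(8, Mul(-1, 31329)) = Add(8, -31329) = -31321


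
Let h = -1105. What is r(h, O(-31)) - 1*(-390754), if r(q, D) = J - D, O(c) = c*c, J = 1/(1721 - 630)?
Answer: 425264164/1091 ≈ 3.8979e+5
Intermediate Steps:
J = 1/1091 ≈ 0.00091659
O(c) = c²
r(q, D) = 1/1091 - D
r(h, O(-31)) - 1*(-390754) = (1/1091 - 1*(-31)²) - 1*(-390754) = (1/1091 - 1*961) + 390754 = (1/1091 - 961) + 390754 = -1048450/1091 + 390754 = 425264164/1091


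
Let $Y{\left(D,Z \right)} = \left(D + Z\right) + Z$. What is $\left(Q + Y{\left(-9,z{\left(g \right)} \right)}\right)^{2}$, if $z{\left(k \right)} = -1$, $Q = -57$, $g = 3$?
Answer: $4624$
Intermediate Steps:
$Y{\left(D,Z \right)} = D + 2 Z$
$\left(Q + Y{\left(-9,z{\left(g \right)} \right)}\right)^{2} = \left(-57 + \left(-9 + 2 \left(-1\right)\right)\right)^{2} = \left(-57 - 11\right)^{2} = \left(-68\right)^{2} = 4624$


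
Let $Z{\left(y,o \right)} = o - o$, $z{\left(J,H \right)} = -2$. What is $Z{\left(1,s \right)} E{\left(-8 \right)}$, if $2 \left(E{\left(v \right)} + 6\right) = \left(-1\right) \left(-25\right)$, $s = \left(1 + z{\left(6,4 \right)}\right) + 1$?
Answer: $0$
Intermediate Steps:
$s = 0$ ($s = \left(1 - 2\right) + 1 = -1 + 1 = 0$)
$Z{\left(y,o \right)} = 0$
$E{\left(v \right)} = \frac{13}{2}$ ($E{\left(v \right)} = -6 + \frac{\left(-1\right) \left(-25\right)}{2} = -6 + \frac{1}{2} \cdot 25 = -6 + \frac{25}{2} = \frac{13}{2}$)
$Z{\left(1,s \right)} E{\left(-8 \right)} = 0 \cdot \frac{13}{2} = 0$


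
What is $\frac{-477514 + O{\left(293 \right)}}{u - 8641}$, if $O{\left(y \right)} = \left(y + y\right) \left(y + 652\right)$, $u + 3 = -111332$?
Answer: $- \frac{9532}{14997} \approx -0.63559$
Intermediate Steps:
$u = -111335$ ($u = -3 - 111332 = -111335$)
$O{\left(y \right)} = 2 y \left(652 + y\right)$
$\frac{-477514 + O{\left(293 \right)}}{u - 8641} = \frac{-477514 + 2 \cdot 293 \left(652 + 293\right)}{-111335 - 8641} = \frac{-477514 + 2 \cdot 293 \cdot 945}{-119976} = \left(-477514 + 553770\right) \left(- \frac{1}{119976}\right) = 76256 \left(- \frac{1}{119976}\right) = - \frac{9532}{14997}$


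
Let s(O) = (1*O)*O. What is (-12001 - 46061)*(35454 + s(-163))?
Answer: -3601179426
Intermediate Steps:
s(O) = O² (s(O) = O*O = O²)
(-12001 - 46061)*(35454 + s(-163)) = (-12001 - 46061)*(35454 + (-163)²) = -58062*(35454 + 26569) = -58062*62023 = -3601179426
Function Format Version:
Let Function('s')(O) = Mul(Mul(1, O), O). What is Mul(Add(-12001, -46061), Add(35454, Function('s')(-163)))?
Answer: -3601179426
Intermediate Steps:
Function('s')(O) = Pow(O, 2) (Function('s')(O) = Mul(O, O) = Pow(O, 2))
Mul(Add(-12001, -46061), Add(35454, Function('s')(-163))) = Mul(Add(-12001, -46061), Add(35454, Pow(-163, 2))) = Mul(-58062, Add(35454, 26569)) = Mul(-58062, 62023) = -3601179426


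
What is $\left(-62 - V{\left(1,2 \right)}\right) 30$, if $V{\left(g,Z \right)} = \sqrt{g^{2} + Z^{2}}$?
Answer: $-1860 - 30 \sqrt{5} \approx -1927.1$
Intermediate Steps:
$V{\left(g,Z \right)} = \sqrt{Z^{2} + g^{2}}$
$\left(-62 - V{\left(1,2 \right)}\right) 30 = \left(-62 - \sqrt{2^{2} + 1^{2}}\right) 30 = \left(-62 - \sqrt{4 + 1}\right) 30 = \left(-62 - \sqrt{5}\right) 30 = -1860 - 30 \sqrt{5}$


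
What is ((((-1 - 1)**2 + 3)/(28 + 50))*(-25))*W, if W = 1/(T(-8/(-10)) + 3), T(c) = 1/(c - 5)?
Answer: -1225/1508 ≈ -0.81233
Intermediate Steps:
T(c) = 1/(-5 + c)
W = 21/58 (W = 1/(1/(-5 - 8/(-10)) + 3) = 1/(1/(-5 - 8*(-1/10)) + 3) = 1/(1/(-5 + 4/5) + 3) = 1/(1/(-21/5) + 3) = 1/(-5/21 + 3) = 1/(58/21) = 21/58 ≈ 0.36207)
((((-1 - 1)**2 + 3)/(28 + 50))*(-25))*W = ((((-1 - 1)**2 + 3)/(28 + 50))*(-25))*(21/58) = ((((-2)**2 + 3)/78)*(-25))*(21/58) = (((4 + 3)*(1/78))*(-25))*(21/58) = ((7*(1/78))*(-25))*(21/58) = ((7/78)*(-25))*(21/58) = -175/78*21/58 = -1225/1508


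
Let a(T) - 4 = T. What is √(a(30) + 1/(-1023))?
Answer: √35580963/1023 ≈ 5.8309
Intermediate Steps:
a(T) = 4 + T
√(a(30) + 1/(-1023)) = √((4 + 30) + 1/(-1023)) = √(34 - 1/1023) = √(34781/1023) = √35580963/1023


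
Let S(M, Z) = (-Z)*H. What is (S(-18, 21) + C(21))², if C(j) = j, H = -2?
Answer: 3969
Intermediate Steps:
S(M, Z) = 2*Z (S(M, Z) = -Z*(-2) = 2*Z)
(S(-18, 21) + C(21))² = (2*21 + 21)² = (42 + 21)² = 63² = 3969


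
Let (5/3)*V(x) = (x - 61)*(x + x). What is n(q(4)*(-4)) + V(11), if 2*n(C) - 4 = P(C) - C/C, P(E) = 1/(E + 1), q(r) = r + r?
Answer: -20414/31 ≈ -658.52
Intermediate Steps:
q(r) = 2*r
V(x) = 6*x*(-61 + x)/5 (V(x) = 3*((x - 61)*(x + x))/5 = 3*((-61 + x)*(2*x))/5 = 3*(2*x*(-61 + x))/5 = 6*x*(-61 + x)/5)
P(E) = 1/(1 + E)
n(C) = 3/2 + 1/(2*(1 + C)) (n(C) = 2 + (1/(1 + C) - C/C)/2 = 2 + (1/(1 + C) - 1*1)/2 = 2 + (1/(1 + C) - 1)/2 = 2 + (-1 + 1/(1 + C))/2 = 2 + (-½ + 1/(2*(1 + C))) = 3/2 + 1/(2*(1 + C)))
n(q(4)*(-4)) + V(11) = (4 + 3*((2*4)*(-4)))/(2*(1 + (2*4)*(-4))) + (6/5)*11*(-61 + 11) = (4 + 3*(8*(-4)))/(2*(1 + 8*(-4))) + (6/5)*11*(-50) = (4 + 3*(-32))/(2*(1 - 32)) - 660 = (½)*(4 - 96)/(-31) - 660 = (½)*(-1/31)*(-92) - 660 = 46/31 - 660 = -20414/31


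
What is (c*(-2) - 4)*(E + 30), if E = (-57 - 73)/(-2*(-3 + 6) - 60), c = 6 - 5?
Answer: -2110/11 ≈ -191.82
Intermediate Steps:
c = 1
E = 65/33 (E = -130/(-2*3 - 60) = -130/(-6 - 60) = -130/(-66) = -130*(-1/66) = 65/33 ≈ 1.9697)
(c*(-2) - 4)*(E + 30) = (1*(-2) - 4)*(65/33 + 30) = (-2 - 4)*(1055/33) = -6*1055/33 = -2110/11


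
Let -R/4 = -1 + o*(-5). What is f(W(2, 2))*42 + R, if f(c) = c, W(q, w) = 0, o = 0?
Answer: 4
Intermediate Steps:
R = 4 (R = -4*(-1 + 0*(-5)) = -4*(-1 + 0) = -4*(-1) = 4)
f(W(2, 2))*42 + R = 0*42 + 4 = 0 + 4 = 4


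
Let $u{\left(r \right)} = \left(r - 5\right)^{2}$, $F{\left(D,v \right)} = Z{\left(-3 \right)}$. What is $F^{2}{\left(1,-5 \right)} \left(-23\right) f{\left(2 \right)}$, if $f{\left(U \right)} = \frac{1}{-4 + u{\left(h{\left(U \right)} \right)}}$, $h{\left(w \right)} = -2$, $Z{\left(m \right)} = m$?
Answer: $- \frac{23}{5} \approx -4.6$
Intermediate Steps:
$F{\left(D,v \right)} = -3$
$u{\left(r \right)} = \left(-5 + r\right)^{2}$
$f{\left(U \right)} = \frac{1}{45}$ ($f{\left(U \right)} = \frac{1}{-4 + \left(-5 - 2\right)^{2}} = \frac{1}{-4 + \left(-7\right)^{2}} = \frac{1}{-4 + 49} = \frac{1}{45}$)
$F^{2}{\left(1,-5 \right)} \left(-23\right) f{\left(2 \right)} = \left(-3\right)^{2} \left(-23\right) \frac{1}{45} = 9 \left(-23\right) \frac{1}{45} = \left(-207\right) \frac{1}{45} = - \frac{23}{5}$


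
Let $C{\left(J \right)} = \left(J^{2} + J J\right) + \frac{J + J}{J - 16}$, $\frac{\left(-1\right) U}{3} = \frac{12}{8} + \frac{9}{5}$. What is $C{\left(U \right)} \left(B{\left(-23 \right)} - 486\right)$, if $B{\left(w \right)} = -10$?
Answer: $- \frac{631993032}{6475} \approx -97605.0$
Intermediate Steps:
$U = - \frac{99}{10}$ ($U = - 3 \left(\frac{12}{8} + \frac{9}{5}\right) = - 3 \left(12 \cdot \frac{1}{8} + 9 \cdot \frac{1}{5}\right) = - 3 \left(\frac{3}{2} + \frac{9}{5}\right) = \left(-3\right) \frac{33}{10} = - \frac{99}{10} \approx -9.9$)
$C{\left(J \right)} = 2 J^{2} + \frac{2 J}{-16 + J}$ ($C{\left(J \right)} = \left(J^{2} + J^{2}\right) + \frac{2 J}{-16 + J} = 2 J^{2} + \frac{2 J}{-16 + J}$)
$C{\left(U \right)} \left(B{\left(-23 \right)} - 486\right) = 2 \left(- \frac{99}{10}\right) \frac{1}{-16 - \frac{99}{10}} \left(1 + \left(- \frac{99}{10}\right)^{2} - - \frac{792}{5}\right) \left(-10 - 486\right) = 2 \left(- \frac{99}{10}\right) \frac{1}{- \frac{259}{10}} \left(1 + \frac{9801}{100} + \frac{792}{5}\right) \left(-496\right) = 2 \left(- \frac{99}{10}\right) \left(- \frac{10}{259}\right) \frac{25741}{100} \left(-496\right) = \frac{2548359}{12950} \left(-496\right) = - \frac{631993032}{6475}$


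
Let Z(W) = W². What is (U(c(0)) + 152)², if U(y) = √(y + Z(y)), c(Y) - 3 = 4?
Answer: 23160 + 608*√14 ≈ 25435.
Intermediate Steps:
c(Y) = 7 (c(Y) = 3 + 4 = 7)
U(y) = √(y + y²)
(U(c(0)) + 152)² = (√(7*(1 + 7)) + 152)² = (√(7*8) + 152)² = (√56 + 152)² = (2*√14 + 152)² = (152 + 2*√14)²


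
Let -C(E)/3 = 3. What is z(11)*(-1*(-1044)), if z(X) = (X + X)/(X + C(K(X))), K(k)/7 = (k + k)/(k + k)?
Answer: 11484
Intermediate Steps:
K(k) = 7 (K(k) = 7*((k + k)/(k + k)) = 7*((2*k)/((2*k))) = 7*((2*k)*(1/(2*k))) = 7*1 = 7)
C(E) = -9 (C(E) = -3*3 = -9)
z(X) = 2*X/(-9 + X) (z(X) = (X + X)/(X - 9) = (2*X)/(-9 + X) = 2*X/(-9 + X))
z(11)*(-1*(-1044)) = (2*11/(-9 + 11))*(-1*(-1044)) = (2*11/2)*1044 = (2*11*(½))*1044 = 11*1044 = 11484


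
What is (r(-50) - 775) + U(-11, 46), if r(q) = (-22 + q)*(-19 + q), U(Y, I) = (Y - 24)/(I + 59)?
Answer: 12578/3 ≈ 4192.7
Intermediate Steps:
U(Y, I) = (-24 + Y)/(59 + I)
(r(-50) - 775) + U(-11, 46) = ((418 + (-50)² - 41*(-50)) - 775) + (-24 - 11)/(59 + 46) = ((418 + 2500 + 2050) - 775) - 35/105 = (4968 - 775) + (1/105)*(-35) = 4193 - ⅓ = 12578/3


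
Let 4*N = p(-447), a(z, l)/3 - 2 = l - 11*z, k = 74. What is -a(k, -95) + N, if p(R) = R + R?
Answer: 4995/2 ≈ 2497.5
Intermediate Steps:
p(R) = 2*R
a(z, l) = 6 - 33*z + 3*l (a(z, l) = 6 + 3*(l - 11*z) = 6 + (-33*z + 3*l) = 6 - 33*z + 3*l)
N = -447/2 (N = (2*(-447))/4 = (1/4)*(-894) = -447/2 ≈ -223.50)
-a(k, -95) + N = -(6 - 33*74 + 3*(-95)) - 447/2 = -(6 - 2442 - 285) - 447/2 = -1*(-2721) - 447/2 = 2721 - 447/2 = 4995/2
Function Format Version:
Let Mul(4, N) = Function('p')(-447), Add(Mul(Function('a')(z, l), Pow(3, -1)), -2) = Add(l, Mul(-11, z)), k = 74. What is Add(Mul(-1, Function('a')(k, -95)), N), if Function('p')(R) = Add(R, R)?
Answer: Rational(4995, 2) ≈ 2497.5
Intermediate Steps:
Function('p')(R) = Mul(2, R)
Function('a')(z, l) = Add(6, Mul(-33, z), Mul(3, l)) (Function('a')(z, l) = Add(6, Mul(3, Add(l, Mul(-11, z)))) = Add(6, Add(Mul(-33, z), Mul(3, l))) = Add(6, Mul(-33, z), Mul(3, l)))
N = Rational(-447, 2) (N = Mul(Rational(1, 4), Mul(2, -447)) = Mul(Rational(1, 4), -894) = Rational(-447, 2) ≈ -223.50)
Add(Mul(-1, Function('a')(k, -95)), N) = Add(Mul(-1, Add(6, Mul(-33, 74), Mul(3, -95))), Rational(-447, 2)) = Add(Mul(-1, Add(6, -2442, -285)), Rational(-447, 2)) = Add(Mul(-1, -2721), Rational(-447, 2)) = Add(2721, Rational(-447, 2)) = Rational(4995, 2)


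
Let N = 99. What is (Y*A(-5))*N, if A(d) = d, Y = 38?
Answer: -18810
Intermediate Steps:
(Y*A(-5))*N = (38*(-5))*99 = -190*99 = -18810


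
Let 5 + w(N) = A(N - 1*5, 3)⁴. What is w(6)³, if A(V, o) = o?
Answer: 438976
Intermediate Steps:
w(N) = 76 (w(N) = -5 + 3⁴ = -5 + 81 = 76)
w(6)³ = 76³ = 438976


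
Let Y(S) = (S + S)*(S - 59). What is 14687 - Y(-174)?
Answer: -66397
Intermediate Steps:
Y(S) = 2*S*(-59 + S) (Y(S) = (2*S)*(-59 + S) = 2*S*(-59 + S))
14687 - Y(-174) = 14687 - 2*(-174)*(-59 - 174) = 14687 - 2*(-174)*(-233) = 14687 - 1*81084 = 14687 - 81084 = -66397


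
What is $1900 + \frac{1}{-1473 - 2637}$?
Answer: $\frac{7808999}{4110} \approx 1900.0$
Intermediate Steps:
$1900 + \frac{1}{-1473 - 2637} = 1900 + \frac{1}{-4110} = 1900 - \frac{1}{4110} = \frac{7808999}{4110}$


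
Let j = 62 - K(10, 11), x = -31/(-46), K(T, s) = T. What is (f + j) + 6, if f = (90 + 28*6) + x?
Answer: 14567/46 ≈ 316.67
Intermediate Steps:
x = 31/46 (x = -31*(-1/46) = 31/46 ≈ 0.67391)
f = 11899/46 (f = (90 + 28*6) + 31/46 = (90 + 168) + 31/46 = 258 + 31/46 = 11899/46 ≈ 258.67)
j = 52 (j = 62 - 1*10 = 62 - 10 = 52)
(f + j) + 6 = (11899/46 + 52) + 6 = 14291/46 + 6 = 14567/46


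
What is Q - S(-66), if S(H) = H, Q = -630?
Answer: -564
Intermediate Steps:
Q - S(-66) = -630 - 1*(-66) = -630 + 66 = -564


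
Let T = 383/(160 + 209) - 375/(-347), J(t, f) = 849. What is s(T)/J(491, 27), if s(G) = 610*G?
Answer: 165478360/108708507 ≈ 1.5222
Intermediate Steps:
T = 271276/128043 (T = 383/369 - 375*(-1/347) = 383*(1/369) + 375/347 = 383/369 + 375/347 = 271276/128043 ≈ 2.1186)
s(T)/J(491, 27) = (610*(271276/128043))/849 = (165478360/128043)*(1/849) = 165478360/108708507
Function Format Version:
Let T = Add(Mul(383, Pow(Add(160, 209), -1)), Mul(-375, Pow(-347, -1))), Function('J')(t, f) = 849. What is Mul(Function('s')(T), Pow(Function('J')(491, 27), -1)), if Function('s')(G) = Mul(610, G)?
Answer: Rational(165478360, 108708507) ≈ 1.5222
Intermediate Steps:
T = Rational(271276, 128043) (T = Add(Mul(383, Pow(369, -1)), Mul(-375, Rational(-1, 347))) = Add(Mul(383, Rational(1, 369)), Rational(375, 347)) = Add(Rational(383, 369), Rational(375, 347)) = Rational(271276, 128043) ≈ 2.1186)
Mul(Function('s')(T), Pow(Function('J')(491, 27), -1)) = Mul(Mul(610, Rational(271276, 128043)), Pow(849, -1)) = Mul(Rational(165478360, 128043), Rational(1, 849)) = Rational(165478360, 108708507)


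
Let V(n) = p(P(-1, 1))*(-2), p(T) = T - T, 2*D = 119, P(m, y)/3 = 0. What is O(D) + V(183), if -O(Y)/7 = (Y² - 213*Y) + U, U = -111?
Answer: 258839/4 ≈ 64710.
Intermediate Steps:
P(m, y) = 0 (P(m, y) = 3*0 = 0)
D = 119/2 (D = (½)*119 = 119/2 ≈ 59.500)
p(T) = 0
V(n) = 0 (V(n) = 0*(-2) = 0)
O(Y) = 777 - 7*Y² + 1491*Y (O(Y) = -7*((Y² - 213*Y) - 111) = -7*(-111 + Y² - 213*Y) = 777 - 7*Y² + 1491*Y)
O(D) + V(183) = (777 - 7*(119/2)² + 1491*(119/2)) + 0 = (777 - 7*14161/4 + 177429/2) + 0 = (777 - 99127/4 + 177429/2) + 0 = 258839/4 + 0 = 258839/4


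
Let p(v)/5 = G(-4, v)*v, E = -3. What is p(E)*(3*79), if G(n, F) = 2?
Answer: -7110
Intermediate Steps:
p(v) = 10*v (p(v) = 5*(2*v) = 10*v)
p(E)*(3*79) = (10*(-3))*(3*79) = -30*237 = -7110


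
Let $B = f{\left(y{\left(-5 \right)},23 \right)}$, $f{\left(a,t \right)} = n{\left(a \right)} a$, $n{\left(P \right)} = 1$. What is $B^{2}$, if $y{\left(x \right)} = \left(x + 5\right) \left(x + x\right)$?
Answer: $0$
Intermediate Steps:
$y{\left(x \right)} = 2 x \left(5 + x\right)$ ($y{\left(x \right)} = \left(5 + x\right) 2 x = 2 x \left(5 + x\right)$)
$f{\left(a,t \right)} = a$ ($f{\left(a,t \right)} = 1 a = a$)
$B = 0$ ($B = 2 \left(-5\right) \left(5 - 5\right) = 2 \left(-5\right) 0 = 0$)
$B^{2} = 0^{2} = 0$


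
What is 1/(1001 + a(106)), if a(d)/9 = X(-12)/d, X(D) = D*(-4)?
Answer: 53/53269 ≈ 0.00099495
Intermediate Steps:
X(D) = -4*D
a(d) = 432/d (a(d) = 9*((-4*(-12))/d) = 9*(48/d) = 432/d)
1/(1001 + a(106)) = 1/(1001 + 432/106) = 1/(1001 + 432*(1/106)) = 1/(1001 + 216/53) = 1/(53269/53) = 53/53269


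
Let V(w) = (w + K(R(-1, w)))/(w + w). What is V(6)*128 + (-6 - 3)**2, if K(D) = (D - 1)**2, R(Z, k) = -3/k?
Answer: 169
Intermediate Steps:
K(D) = (-1 + D)**2
V(w) = (w + (-1 - 3/w)**2)/(2*w) (V(w) = (w + (-1 - 3/w)**2)/(w + w) = (w + (-1 - 3/w)**2)/((2*w)) = (w + (-1 - 3/w)**2)*(1/(2*w)) = (w + (-1 - 3/w)**2)/(2*w))
V(6)*128 + (-6 - 3)**2 = ((1/2)*(6**3 + (3 + 6)**2)/6**3)*128 + (-6 - 3)**2 = ((1/2)*(1/216)*(216 + 9**2))*128 + (-9)**2 = ((1/2)*(1/216)*(216 + 81))*128 + 81 = ((1/2)*(1/216)*297)*128 + 81 = (11/16)*128 + 81 = 88 + 81 = 169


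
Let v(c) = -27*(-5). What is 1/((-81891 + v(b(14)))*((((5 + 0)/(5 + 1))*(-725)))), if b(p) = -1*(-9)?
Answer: 1/49394250 ≈ 2.0245e-8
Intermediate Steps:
b(p) = 9
v(c) = 135
1/((-81891 + v(b(14)))*((((5 + 0)/(5 + 1))*(-725)))) = 1/((-81891 + 135)*((((5 + 0)/(5 + 1))*(-725)))) = 1/((-81756)*(((5/6)*(-725)))) = -1/(81756*((5*(1/6))*(-725))) = -1/(81756*((5/6)*(-725))) = -1/(81756*(-3625/6)) = -1/81756*(-6/3625) = 1/49394250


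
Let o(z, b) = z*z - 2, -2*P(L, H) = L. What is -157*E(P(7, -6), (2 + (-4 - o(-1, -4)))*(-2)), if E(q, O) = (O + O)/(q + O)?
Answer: 1256/3 ≈ 418.67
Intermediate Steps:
P(L, H) = -L/2
o(z, b) = -2 + z² (o(z, b) = z² - 2 = -2 + z²)
E(q, O) = 2*O/(O + q) (E(q, O) = (2*O)/(O + q) = 2*O/(O + q))
-157*E(P(7, -6), (2 + (-4 - o(-1, -4)))*(-2)) = -314*(2 + (-4 - (-2 + (-1)²)))*(-2)/((2 + (-4 - (-2 + (-1)²)))*(-2) - ½*7) = -314*(2 + (-4 - (-2 + 1)))*(-2)/((2 + (-4 - (-2 + 1)))*(-2) - 7/2) = -314*(2 + (-4 - 1*(-1)))*(-2)/((2 + (-4 - 1*(-1)))*(-2) - 7/2) = -314*(2 + (-4 + 1))*(-2)/((2 + (-4 + 1))*(-2) - 7/2) = -314*(2 - 3)*(-2)/((2 - 3)*(-2) - 7/2) = -314*(-1*(-2))/(-1*(-2) - 7/2) = -314*2/(2 - 7/2) = -314*2/(-3/2) = -314*2*(-2)/3 = -157*(-8/3) = 1256/3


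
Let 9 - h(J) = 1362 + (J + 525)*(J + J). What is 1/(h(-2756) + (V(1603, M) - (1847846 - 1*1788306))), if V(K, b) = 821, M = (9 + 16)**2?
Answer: -1/12357344 ≈ -8.0924e-8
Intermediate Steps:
M = 625 (M = 25**2 = 625)
h(J) = -1353 - 2*J*(525 + J) (h(J) = 9 - (1362 + (J + 525)*(J + J)) = 9 - (1362 + (525 + J)*(2*J)) = 9 - (1362 + 2*J*(525 + J)) = 9 + (-1362 - 2*J*(525 + J)) = -1353 - 2*J*(525 + J))
1/(h(-2756) + (V(1603, M) - (1847846 - 1*1788306))) = 1/((-1353 - 1050*(-2756) - 2*(-2756)**2) + (821 - (1847846 - 1*1788306))) = 1/((-1353 + 2893800 - 2*7595536) + (821 - (1847846 - 1788306))) = 1/((-1353 + 2893800 - 15191072) + (821 - 1*59540)) = 1/(-12298625 + (821 - 59540)) = 1/(-12298625 - 58719) = 1/(-12357344) = -1/12357344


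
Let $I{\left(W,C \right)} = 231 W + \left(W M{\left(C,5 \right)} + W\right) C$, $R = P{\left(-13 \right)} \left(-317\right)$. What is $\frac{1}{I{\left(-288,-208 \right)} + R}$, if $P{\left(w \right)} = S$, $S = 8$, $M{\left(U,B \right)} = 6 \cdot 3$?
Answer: $\frac{1}{1069112} \approx 9.3536 \cdot 10^{-7}$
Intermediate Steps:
$M{\left(U,B \right)} = 18$
$P{\left(w \right)} = 8$
$R = -2536$ ($R = 8 \left(-317\right) = -2536$)
$I{\left(W,C \right)} = 231 W + 19 C W$ ($I{\left(W,C \right)} = 231 W + \left(W 18 + W\right) C = 231 W + \left(18 W + W\right) C = 231 W + 19 W C = 231 W + 19 C W$)
$\frac{1}{I{\left(-288,-208 \right)} + R} = \frac{1}{- 288 \left(231 + 19 \left(-208\right)\right) - 2536} = \frac{1}{- 288 \left(231 - 3952\right) - 2536} = \frac{1}{\left(-288\right) \left(-3721\right) - 2536} = \frac{1}{1071648 - 2536} = \frac{1}{1069112}$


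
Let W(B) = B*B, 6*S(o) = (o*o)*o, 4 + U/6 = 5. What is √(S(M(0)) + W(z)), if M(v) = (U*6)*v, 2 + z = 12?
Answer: 10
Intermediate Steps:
U = 6 (U = -24 + 6*5 = -24 + 30 = 6)
z = 10 (z = -2 + 12 = 10)
M(v) = 36*v (M(v) = (6*6)*v = 36*v)
S(o) = o³/6 (S(o) = ((o*o)*o)/6 = (o²*o)/6 = o³/6)
W(B) = B²
√(S(M(0)) + W(z)) = √((36*0)³/6 + 10²) = √((⅙)*0³ + 100) = √((⅙)*0 + 100) = √(0 + 100) = √100 = 10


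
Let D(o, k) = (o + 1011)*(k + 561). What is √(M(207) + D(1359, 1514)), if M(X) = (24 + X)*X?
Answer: √4965567 ≈ 2228.4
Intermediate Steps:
D(o, k) = (561 + k)*(1011 + o) (D(o, k) = (1011 + o)*(561 + k) = (561 + k)*(1011 + o))
M(X) = X*(24 + X)
√(M(207) + D(1359, 1514)) = √(207*(24 + 207) + (567171 + 561*1359 + 1011*1514 + 1514*1359)) = √(207*231 + (567171 + 762399 + 1530654 + 2057526)) = √(47817 + 4917750) = √4965567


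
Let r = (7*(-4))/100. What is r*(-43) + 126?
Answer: 3451/25 ≈ 138.04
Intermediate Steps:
r = -7/25 (r = -28*1/100 = -7/25 ≈ -0.28000)
r*(-43) + 126 = -7/25*(-43) + 126 = 301/25 + 126 = 3451/25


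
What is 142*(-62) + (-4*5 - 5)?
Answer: -8829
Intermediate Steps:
142*(-62) + (-4*5 - 5) = -8804 + (-20 - 5) = -8804 - 25 = -8829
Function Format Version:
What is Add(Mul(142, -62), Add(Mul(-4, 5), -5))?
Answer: -8829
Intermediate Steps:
Add(Mul(142, -62), Add(Mul(-4, 5), -5)) = Add(-8804, Add(-20, -5)) = Add(-8804, -25) = -8829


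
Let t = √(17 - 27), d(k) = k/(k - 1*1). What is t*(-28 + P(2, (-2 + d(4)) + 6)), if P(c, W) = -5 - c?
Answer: -35*I*√10 ≈ -110.68*I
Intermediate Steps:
d(k) = k/(-1 + k) (d(k) = k/(k - 1) = k/(-1 + k))
t = I*√10 (t = √(-10) = I*√10 ≈ 3.1623*I)
t*(-28 + P(2, (-2 + d(4)) + 6)) = (I*√10)*(-28 + (-5 - 1*2)) = (I*√10)*(-28 + (-5 - 2)) = (I*√10)*(-28 - 7) = (I*√10)*(-35) = -35*I*√10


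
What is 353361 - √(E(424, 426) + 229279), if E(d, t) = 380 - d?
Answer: 353361 - 19*√635 ≈ 3.5288e+5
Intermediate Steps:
353361 - √(E(424, 426) + 229279) = 353361 - √((380 - 1*424) + 229279) = 353361 - √((380 - 424) + 229279) = 353361 - √(-44 + 229279) = 353361 - √229235 = 353361 - 19*√635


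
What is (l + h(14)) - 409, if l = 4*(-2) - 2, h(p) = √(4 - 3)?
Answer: -418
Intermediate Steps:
h(p) = 1 (h(p) = √1 = 1)
l = -10 (l = -8 - 2 = -10)
(l + h(14)) - 409 = (-10 + 1) - 409 = -9 - 409 = -418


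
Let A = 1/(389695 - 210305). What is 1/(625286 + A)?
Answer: 179390/112170055541 ≈ 1.5993e-6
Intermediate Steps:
A = 1/179390 ≈ 5.5744e-6
1/(625286 + A) = 1/(625286 + 1/179390) = 1/(112170055541/179390) = 179390/112170055541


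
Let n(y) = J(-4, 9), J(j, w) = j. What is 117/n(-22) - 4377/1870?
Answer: -118149/3740 ≈ -31.591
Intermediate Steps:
n(y) = -4
117/n(-22) - 4377/1870 = 117/(-4) - 4377/1870 = 117*(-1/4) - 4377*1/1870 = -117/4 - 4377/1870 = -118149/3740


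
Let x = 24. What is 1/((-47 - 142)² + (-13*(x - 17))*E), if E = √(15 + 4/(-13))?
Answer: 729/26038126 + √2483/182266882 ≈ 2.8271e-5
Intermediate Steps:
E = √2483/13 (E = √(15 + 4*(-1/13)) = √(15 - 4/13) = √(191/13) = √2483/13 ≈ 3.8331)
1/((-47 - 142)² + (-13*(x - 17))*E) = 1/((-47 - 142)² + (-13*(24 - 17))*(√2483/13)) = 1/((-189)² + (-13*7)*(√2483/13)) = 1/(35721 - 7*√2483)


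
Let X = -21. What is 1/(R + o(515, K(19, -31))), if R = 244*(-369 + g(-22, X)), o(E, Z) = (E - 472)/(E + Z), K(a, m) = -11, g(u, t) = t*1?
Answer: -504/47960597 ≈ -1.0509e-5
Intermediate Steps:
g(u, t) = t
o(E, Z) = (-472 + E)/(E + Z)
R = -95160 (R = 244*(-369 - 21) = 244*(-390) = -95160)
1/(R + o(515, K(19, -31))) = 1/(-95160 + (-472 + 515)/(515 - 11)) = 1/(-95160 + 43/504) = 1/(-47960597/504) = -504/47960597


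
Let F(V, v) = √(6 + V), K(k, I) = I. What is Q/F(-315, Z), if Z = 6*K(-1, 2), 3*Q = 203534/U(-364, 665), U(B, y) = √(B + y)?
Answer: -203534*I*√93009/279027 ≈ -222.46*I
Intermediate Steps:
Q = 203534*√301/903 (Q = (203534/(√(-364 + 665)))/3 = (203534/(√301))/3 = (203534*(√301/301))/3 = (203534*√301/301)/3 = 203534*√301/903 ≈ 3910.5)
Z = 12 (Z = 6*2 = 12)
Q/F(-315, Z) = (203534*√301/903)/(√(6 - 315)) = (203534*√301/903)/(√(-309)) = (203534*√301/903)/((I*√309)) = (203534*√301/903)*(-I*√309/309) = -203534*I*√93009/279027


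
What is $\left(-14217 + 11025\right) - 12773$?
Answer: $-15965$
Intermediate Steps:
$\left(-14217 + 11025\right) - 12773 = -3192 - 12773 = -15965$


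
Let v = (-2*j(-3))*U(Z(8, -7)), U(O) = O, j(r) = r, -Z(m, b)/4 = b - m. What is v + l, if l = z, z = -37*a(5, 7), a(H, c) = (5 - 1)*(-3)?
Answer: 804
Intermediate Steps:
Z(m, b) = -4*b + 4*m (Z(m, b) = -4*(b - m) = -4*b + 4*m)
a(H, c) = -12 (a(H, c) = 4*(-3) = -12)
z = 444 (z = -37*(-12) = 444)
v = 360 (v = (-2*(-3))*(-4*(-7) + 4*8) = 6*(28 + 32) = 6*60 = 360)
l = 444
v + l = 360 + 444 = 804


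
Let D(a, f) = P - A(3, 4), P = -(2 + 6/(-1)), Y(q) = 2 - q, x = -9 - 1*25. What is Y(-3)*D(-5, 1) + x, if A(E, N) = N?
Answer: -34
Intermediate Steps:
x = -34 (x = -9 - 25 = -34)
P = 4 (P = -(2 + 6*(-1)) = -(2 - 6) = -1*(-4) = 4)
D(a, f) = 0 (D(a, f) = 4 - 1*4 = 4 - 4 = 0)
Y(-3)*D(-5, 1) + x = (2 - 1*(-3))*0 - 34 = (2 + 3)*0 - 34 = 5*0 - 34 = 0 - 34 = -34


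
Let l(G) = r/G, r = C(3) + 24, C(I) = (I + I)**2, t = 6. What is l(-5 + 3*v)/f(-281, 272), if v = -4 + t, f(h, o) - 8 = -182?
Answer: -10/29 ≈ -0.34483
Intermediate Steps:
f(h, o) = -174 (f(h, o) = 8 - 182 = -174)
C(I) = 4*I**2 (C(I) = (2*I)**2 = 4*I**2)
v = 2 (v = -4 + 6 = 2)
r = 60 (r = 4*3**2 + 24 = 4*9 + 24 = 36 + 24 = 60)
l(G) = 60/G
l(-5 + 3*v)/f(-281, 272) = (60/(-5 + 3*2))/(-174) = (60/(-5 + 6))*(-1/174) = (60/1)*(-1/174) = (60*1)*(-1/174) = 60*(-1/174) = -10/29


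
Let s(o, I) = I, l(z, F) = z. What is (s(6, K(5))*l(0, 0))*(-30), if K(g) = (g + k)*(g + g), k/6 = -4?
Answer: 0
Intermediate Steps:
k = -24 (k = 6*(-4) = -24)
K(g) = 2*g*(-24 + g) (K(g) = (g - 24)*(g + g) = (-24 + g)*(2*g) = 2*g*(-24 + g))
(s(6, K(5))*l(0, 0))*(-30) = ((2*5*(-24 + 5))*0)*(-30) = ((2*5*(-19))*0)*(-30) = -190*0*(-30) = 0*(-30) = 0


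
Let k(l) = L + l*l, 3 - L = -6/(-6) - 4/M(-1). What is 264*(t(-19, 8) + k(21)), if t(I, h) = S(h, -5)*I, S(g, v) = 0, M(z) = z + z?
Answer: 116424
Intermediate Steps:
M(z) = 2*z
t(I, h) = 0 (t(I, h) = 0*I = 0)
L = 0 (L = 3 - (-6/(-6) - 4/(2*(-1))) = 3 - (-6*(-⅙) - 4/(-2)) = 3 - (1 - 4*(-½)) = 3 - (1 + 2) = 3 - 1*3 = 3 - 3 = 0)
k(l) = l² (k(l) = 0 + l*l = 0 + l² = l²)
264*(t(-19, 8) + k(21)) = 264*(0 + 21²) = 264*(0 + 441) = 264*441 = 116424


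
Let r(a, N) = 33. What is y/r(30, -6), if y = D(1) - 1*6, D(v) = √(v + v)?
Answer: -2/11 + √2/33 ≈ -0.13896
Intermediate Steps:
D(v) = √2*√v (D(v) = √(2*v) = √2*√v)
y = -6 + √2 (y = √2*√1 - 1*6 = √2*1 - 6 = √2 - 6 = -6 + √2 ≈ -4.5858)
y/r(30, -6) = (-6 + √2)/33 = -2/11 + √2/33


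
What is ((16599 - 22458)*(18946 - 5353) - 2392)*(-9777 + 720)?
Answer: 721333706403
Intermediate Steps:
((16599 - 22458)*(18946 - 5353) - 2392)*(-9777 + 720) = (-5859*13593 - 2392)*(-9057) = (-79641387 - 2392)*(-9057) = -79643779*(-9057) = 721333706403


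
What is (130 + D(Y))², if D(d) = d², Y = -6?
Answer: 27556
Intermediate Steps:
(130 + D(Y))² = (130 + (-6)²)² = (130 + 36)² = 166² = 27556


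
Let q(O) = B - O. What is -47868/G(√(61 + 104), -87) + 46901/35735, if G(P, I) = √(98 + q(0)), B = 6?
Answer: 46901/35735 - 11967*√26/13 ≈ -4692.5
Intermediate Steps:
q(O) = 6 - O
G(P, I) = 2*√26 (G(P, I) = √(98 + (6 - 1*0)) = √(98 + (6 + 0)) = √(98 + 6) = √104 = 2*√26)
-47868/G(√(61 + 104), -87) + 46901/35735 = -47868*√26/52 + 46901/35735 = -11967*√26/13 + 46901*(1/35735) = -11967*√26/13 + 46901/35735 = 46901/35735 - 11967*√26/13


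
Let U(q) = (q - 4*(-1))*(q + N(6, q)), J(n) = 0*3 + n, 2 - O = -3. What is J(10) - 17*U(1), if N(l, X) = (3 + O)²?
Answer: -5515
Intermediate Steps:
O = 5 (O = 2 - 1*(-3) = 2 + 3 = 5)
J(n) = n (J(n) = 0 + n = n)
N(l, X) = 64 (N(l, X) = (3 + 5)² = 8² = 64)
U(q) = (4 + q)*(64 + q) (U(q) = (q - 4*(-1))*(q + 64) = (q + 4)*(64 + q) = (4 + q)*(64 + q))
J(10) - 17*U(1) = 10 - 17*(256 + 1² + 68*1) = 10 - 17*(256 + 1 + 68) = 10 - 17*325 = 10 - 5525 = -5515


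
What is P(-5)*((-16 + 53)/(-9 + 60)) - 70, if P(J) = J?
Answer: -3755/51 ≈ -73.627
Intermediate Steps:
P(-5)*((-16 + 53)/(-9 + 60)) - 70 = -5*(-16 + 53)/(-9 + 60) - 70 = -185/51 - 70 = -3755/51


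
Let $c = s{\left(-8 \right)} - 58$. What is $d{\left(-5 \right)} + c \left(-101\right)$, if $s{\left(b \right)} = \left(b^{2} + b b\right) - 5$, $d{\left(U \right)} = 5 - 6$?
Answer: $-6566$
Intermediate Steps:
$d{\left(U \right)} = -1$
$s{\left(b \right)} = -5 + 2 b^{2}$ ($s{\left(b \right)} = \left(b^{2} + b^{2}\right) - 5 = 2 b^{2} - 5 = -5 + 2 b^{2}$)
$c = 65$ ($c = \left(-5 + 2 \left(-8\right)^{2}\right) - 58 = \left(-5 + 2 \cdot 64\right) - 58 = \left(-5 + 128\right) - 58 = 123 - 58 = 65$)
$d{\left(-5 \right)} + c \left(-101\right) = -1 + 65 \left(-101\right) = -1 - 6565 = -6566$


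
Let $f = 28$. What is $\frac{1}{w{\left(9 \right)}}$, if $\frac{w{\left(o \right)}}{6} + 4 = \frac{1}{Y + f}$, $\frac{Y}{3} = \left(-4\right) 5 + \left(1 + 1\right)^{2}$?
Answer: $- \frac{10}{243} \approx -0.041152$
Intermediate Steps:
$Y = -48$ ($Y = 3 \left(\left(-4\right) 5 + \left(1 + 1\right)^{2}\right) = 3 \left(-20 + 2^{2}\right) = 3 \left(-20 + 4\right) = 3 \left(-16\right) = -48$)
$w{\left(o \right)} = - \frac{243}{10}$ ($w{\left(o \right)} = -24 + \frac{6}{-48 + 28} = -24 + \frac{6}{-20} = -24 + 6 \left(- \frac{1}{20}\right) = -24 - \frac{3}{10} = - \frac{243}{10}$)
$\frac{1}{w{\left(9 \right)}} = \frac{1}{- \frac{243}{10}} = - \frac{10}{243}$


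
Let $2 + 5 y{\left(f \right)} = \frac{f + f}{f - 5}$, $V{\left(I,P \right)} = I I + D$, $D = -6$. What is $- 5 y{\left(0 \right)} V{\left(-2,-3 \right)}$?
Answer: $-4$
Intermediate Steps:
$V{\left(I,P \right)} = -6 + I^{2}$ ($V{\left(I,P \right)} = I I - 6 = I^{2} - 6 = -6 + I^{2}$)
$y{\left(f \right)} = - \frac{2}{5} + \frac{2 f}{5 \left(-5 + f\right)}$ ($y{\left(f \right)} = - \frac{2}{5} + \frac{\left(f + f\right) \frac{1}{f - 5}}{5} = - \frac{2}{5} + \frac{2 f \frac{1}{-5 + f}}{5} = - \frac{2}{5} + \frac{2 f}{5 \left(-5 + f\right)}$)
$- 5 y{\left(0 \right)} V{\left(-2,-3 \right)} = - 5 \frac{2}{-5 + 0} \left(-6 + \left(-2\right)^{2}\right) = - 5 \frac{2}{-5} \left(-6 + 4\right) = - 5 \cdot 2 \left(- \frac{1}{5}\right) \left(-2\right) = \left(-5\right) \left(- \frac{2}{5}\right) \left(-2\right) = 2 \left(-2\right) = -4$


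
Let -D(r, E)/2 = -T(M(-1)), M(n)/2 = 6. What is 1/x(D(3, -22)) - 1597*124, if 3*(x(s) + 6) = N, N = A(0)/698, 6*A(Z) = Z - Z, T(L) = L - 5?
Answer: -1188169/6 ≈ -1.9803e+5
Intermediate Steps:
M(n) = 12 (M(n) = 2*6 = 12)
T(L) = -5 + L
A(Z) = 0 (A(Z) = (Z - Z)/6 = (1/6)*0 = 0)
N = 0 (N = 0/698 = 0*(1/698) = 0)
D(r, E) = 14 (D(r, E) = -(-2)*(-5 + 12) = -(-2)*7 = -2*(-7) = 14)
x(s) = -6 (x(s) = -6 + (1/3)*0 = -6 + 0 = -6)
1/x(D(3, -22)) - 1597*124 = 1/(-6) - 1597*124 = -1/6 - 198028 = -1188169/6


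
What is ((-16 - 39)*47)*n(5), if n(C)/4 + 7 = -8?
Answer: 155100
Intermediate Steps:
n(C) = -60 (n(C) = -28 + 4*(-8) = -28 - 32 = -60)
((-16 - 39)*47)*n(5) = ((-16 - 39)*47)*(-60) = -55*47*(-60) = -2585*(-60) = 155100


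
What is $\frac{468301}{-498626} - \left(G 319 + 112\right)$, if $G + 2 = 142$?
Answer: $- \frac{22324951573}{498626} \approx -44773.0$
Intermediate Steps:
$G = 140$ ($G = -2 + 142 = 140$)
$\frac{468301}{-498626} - \left(G 319 + 112\right) = \frac{468301}{-498626} - \left(140 \cdot 319 + 112\right) = 468301 \left(- \frac{1}{498626}\right) - \left(44660 + 112\right) = - \frac{468301}{498626} - 44772 = - \frac{22324951573}{498626}$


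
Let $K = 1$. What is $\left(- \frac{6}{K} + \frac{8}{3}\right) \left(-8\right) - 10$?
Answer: $\frac{50}{3} \approx 16.667$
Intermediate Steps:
$\left(- \frac{6}{K} + \frac{8}{3}\right) \left(-8\right) - 10 = \left(- \frac{6}{1} + \frac{8}{3}\right) \left(-8\right) - 10 = \left(\left(-6\right) 1 + 8 \cdot \frac{1}{3}\right) \left(-8\right) - 10 = \left(-6 + \frac{8}{3}\right) \left(-8\right) - 10 = \left(- \frac{10}{3}\right) \left(-8\right) - 10 = \frac{80}{3} - 10 = \frac{50}{3}$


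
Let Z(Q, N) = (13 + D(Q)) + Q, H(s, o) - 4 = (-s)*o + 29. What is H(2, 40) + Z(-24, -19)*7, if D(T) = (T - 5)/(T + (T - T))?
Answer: -2773/24 ≈ -115.54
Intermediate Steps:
D(T) = (-5 + T)/T (D(T) = (-5 + T)/(T + 0) = (-5 + T)/T)
H(s, o) = 33 - o*s (H(s, o) = 4 + ((-s)*o + 29) = 4 + (-o*s + 29) = 4 + (29 - o*s) = 33 - o*s)
Z(Q, N) = 13 + Q + (-5 + Q)/Q (Z(Q, N) = (13 + (-5 + Q)/Q) + Q = 13 + Q + (-5 + Q)/Q)
H(2, 40) + Z(-24, -19)*7 = (33 - 1*40*2) + (14 - 24 - 5/(-24))*7 = (33 - 80) + (14 - 24 - 5*(-1/24))*7 = -47 + (14 - 24 + 5/24)*7 = -47 - 235/24*7 = -47 - 1645/24 = -2773/24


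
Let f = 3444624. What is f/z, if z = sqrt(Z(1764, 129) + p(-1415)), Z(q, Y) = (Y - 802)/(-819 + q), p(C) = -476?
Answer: -10333872*I*sqrt(47301765)/450493 ≈ -1.5777e+5*I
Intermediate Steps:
Z(q, Y) = (-802 + Y)/(-819 + q)
z = I*sqrt(47301765)/315 (z = sqrt((-802 + 129)/(-819 + 1764) - 476) = sqrt(-673/945 - 476) = sqrt(-450493/945) = I*sqrt(47301765)/315 ≈ 21.834*I)
f/z = 3444624/((I*sqrt(47301765)/315)) = 3444624*(-3*I*sqrt(47301765)/450493) = -10333872*I*sqrt(47301765)/450493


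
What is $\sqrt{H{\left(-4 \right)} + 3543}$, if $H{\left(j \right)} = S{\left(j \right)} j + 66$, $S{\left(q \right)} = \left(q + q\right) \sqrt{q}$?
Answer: $\sqrt{3609 + 64 i} \approx 60.077 + 0.5326 i$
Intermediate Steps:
$S{\left(q \right)} = 2 q^{\frac{3}{2}}$ ($S{\left(q \right)} = 2 q \sqrt{q} = 2 q^{\frac{3}{2}}$)
$H{\left(j \right)} = 66 + 2 j^{\frac{5}{2}}$ ($H{\left(j \right)} = 2 j^{\frac{3}{2}} j + 66 = 2 j^{\frac{5}{2}} + 66 = 66 + 2 j^{\frac{5}{2}}$)
$\sqrt{H{\left(-4 \right)} + 3543} = \sqrt{\left(66 + 2 \left(-4\right)^{\frac{5}{2}}\right) + 3543} = \sqrt{\left(66 + 2 \cdot 32 i\right) + 3543} = \sqrt{\left(66 + 64 i\right) + 3543} = \sqrt{3609 + 64 i}$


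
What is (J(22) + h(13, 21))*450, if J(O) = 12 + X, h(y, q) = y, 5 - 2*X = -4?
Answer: 13275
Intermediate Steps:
X = 9/2 (X = 5/2 - 1/2*(-4) = 5/2 + 2 = 9/2 ≈ 4.5000)
J(O) = 33/2 (J(O) = 12 + 9/2 = 33/2)
(J(22) + h(13, 21))*450 = (33/2 + 13)*450 = (59/2)*450 = 13275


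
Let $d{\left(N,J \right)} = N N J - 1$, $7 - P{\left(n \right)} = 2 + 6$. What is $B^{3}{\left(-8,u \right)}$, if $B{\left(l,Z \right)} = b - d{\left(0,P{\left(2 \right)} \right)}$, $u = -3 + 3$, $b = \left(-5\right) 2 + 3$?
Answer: $-216$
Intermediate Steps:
$P{\left(n \right)} = -1$ ($P{\left(n \right)} = 7 - \left(2 + 6\right) = 7 - 8 = -1$)
$d{\left(N,J \right)} = -1 + J N^{2}$ ($d{\left(N,J \right)} = N^{2} J - 1 = J N^{2} - 1 = -1 + J N^{2}$)
$b = -7$ ($b = -10 + 3 = -7$)
$u = 0$
$B{\left(l,Z \right)} = -6$ ($B{\left(l,Z \right)} = -7 - \left(-1 - 0^{2}\right) = -7 - \left(-1 - 0\right) = -7 - \left(-1 + 0\right) = -7 - -1 = -7 + 1 = -6$)
$B^{3}{\left(-8,u \right)} = \left(-6\right)^{3} = -216$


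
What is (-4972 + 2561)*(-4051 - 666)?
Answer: 11372687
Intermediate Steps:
(-4972 + 2561)*(-4051 - 666) = -2411*(-4717) = 11372687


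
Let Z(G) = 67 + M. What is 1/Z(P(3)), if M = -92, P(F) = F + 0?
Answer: -1/25 ≈ -0.040000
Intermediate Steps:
P(F) = F
Z(G) = -25 (Z(G) = 67 - 92 = -25)
1/Z(P(3)) = 1/(-25) = -1/25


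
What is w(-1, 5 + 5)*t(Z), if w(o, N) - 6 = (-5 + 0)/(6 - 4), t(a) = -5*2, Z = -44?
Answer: -35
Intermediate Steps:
t(a) = -10
w(o, N) = 7/2 (w(o, N) = 6 + (-5 + 0)/(6 - 4) = 6 - 5/2 = 7/2)
w(-1, 5 + 5)*t(Z) = (7/2)*(-10) = -35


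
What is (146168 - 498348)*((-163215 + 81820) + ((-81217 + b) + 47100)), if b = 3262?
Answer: 39532205000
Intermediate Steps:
(146168 - 498348)*((-163215 + 81820) + ((-81217 + b) + 47100)) = (146168 - 498348)*((-163215 + 81820) + ((-81217 + 3262) + 47100)) = -352180*(-81395 + (-77955 + 47100)) = -352180*(-81395 - 30855) = -352180*(-112250) = 39532205000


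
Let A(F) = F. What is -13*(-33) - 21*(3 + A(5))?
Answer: 261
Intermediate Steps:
-13*(-33) - 21*(3 + A(5)) = -13*(-33) - 21*(3 + 5) = 429 - 21*8 = 429 - 168 = 261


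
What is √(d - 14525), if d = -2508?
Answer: I*√17033 ≈ 130.51*I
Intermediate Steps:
√(d - 14525) = √(-2508 - 14525) = √(-17033) = I*√17033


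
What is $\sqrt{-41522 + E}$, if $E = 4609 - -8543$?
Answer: $i \sqrt{28370} \approx 168.43 i$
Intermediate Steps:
$E = 13152$ ($E = 4609 + 8543 = 13152$)
$\sqrt{-41522 + E} = \sqrt{-41522 + 13152} = \sqrt{-28370} = i \sqrt{28370}$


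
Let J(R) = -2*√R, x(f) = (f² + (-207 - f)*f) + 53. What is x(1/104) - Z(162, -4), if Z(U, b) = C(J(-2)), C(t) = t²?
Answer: 6137/104 ≈ 59.010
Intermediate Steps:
x(f) = 53 + f² + f*(-207 - f) (x(f) = (f² + f*(-207 - f)) + 53 = 53 + f² + f*(-207 - f))
Z(U, b) = -8 (Z(U, b) = (-2*I*√2)² = -8)
x(1/104) - Z(162, -4) = (53 - 207/104) - 1*(-8) = (53 - 207*1/104) + 8 = (53 - 207/104) + 8 = 5305/104 + 8 = 6137/104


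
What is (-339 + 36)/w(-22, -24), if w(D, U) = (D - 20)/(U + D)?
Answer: -2323/7 ≈ -331.86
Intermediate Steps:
w(D, U) = (-20 + D)/(D + U)
(-339 + 36)/w(-22, -24) = (-339 + 36)/(((-20 - 22)/(-22 - 24))) = -303/(-42/(-46)) = -303/((-1/46*(-42))) = -303/21/23 = -303*23/21 = -2323/7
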